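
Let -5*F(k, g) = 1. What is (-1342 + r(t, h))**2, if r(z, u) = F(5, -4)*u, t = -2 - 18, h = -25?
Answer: 1787569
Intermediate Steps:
F(k, g) = -1/5 (F(k, g) = -1/5*1 = -1/5)
t = -20
r(z, u) = -u/5
(-1342 + r(t, h))**2 = (-1342 - 1/5*(-25))**2 = (-1342 + 5)**2 = (-1337)**2 = 1787569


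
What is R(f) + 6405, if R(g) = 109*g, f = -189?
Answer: -14196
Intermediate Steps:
R(f) + 6405 = 109*(-189) + 6405 = -20601 + 6405 = -14196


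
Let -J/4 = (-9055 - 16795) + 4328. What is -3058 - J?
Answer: -89146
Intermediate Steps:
J = 86088 (J = -4*((-9055 - 16795) + 4328) = -4*(-25850 + 4328) = -4*(-21522) = 86088)
-3058 - J = -3058 - 1*86088 = -3058 - 86088 = -89146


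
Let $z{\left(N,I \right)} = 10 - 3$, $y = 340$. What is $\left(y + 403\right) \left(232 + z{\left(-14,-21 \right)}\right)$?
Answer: $177577$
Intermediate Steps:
$z{\left(N,I \right)} = 7$ ($z{\left(N,I \right)} = 10 - 3 = 7$)
$\left(y + 403\right) \left(232 + z{\left(-14,-21 \right)}\right) = \left(340 + 403\right) \left(232 + 7\right) = 743 \cdot 239 = 177577$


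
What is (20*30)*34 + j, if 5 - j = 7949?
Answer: 12456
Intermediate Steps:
j = -7944 (j = 5 - 1*7949 = 5 - 7949 = -7944)
(20*30)*34 + j = (20*30)*34 - 7944 = 600*34 - 7944 = 20400 - 7944 = 12456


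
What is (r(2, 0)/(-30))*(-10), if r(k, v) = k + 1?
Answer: 1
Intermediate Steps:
r(k, v) = 1 + k
(r(2, 0)/(-30))*(-10) = ((1 + 2)/(-30))*(-10) = -1/30*3*(-10) = -1/10*(-10) = 1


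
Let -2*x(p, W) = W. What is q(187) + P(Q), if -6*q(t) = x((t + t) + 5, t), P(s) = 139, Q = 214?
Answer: 1855/12 ≈ 154.58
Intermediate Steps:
x(p, W) = -W/2
q(t) = t/12 (q(t) = -(-1)*t/12 = t/12)
q(187) + P(Q) = (1/12)*187 + 139 = 187/12 + 139 = 1855/12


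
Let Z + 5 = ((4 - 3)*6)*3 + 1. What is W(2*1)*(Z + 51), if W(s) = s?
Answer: 130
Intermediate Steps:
Z = 14 (Z = -5 + (((4 - 3)*6)*3 + 1) = -5 + ((1*6)*3 + 1) = -5 + (6*3 + 1) = -5 + (18 + 1) = -5 + 19 = 14)
W(2*1)*(Z + 51) = (2*1)*(14 + 51) = 2*65 = 130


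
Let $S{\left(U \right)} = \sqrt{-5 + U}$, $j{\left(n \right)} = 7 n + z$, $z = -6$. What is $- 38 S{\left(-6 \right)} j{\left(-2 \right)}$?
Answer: $760 i \sqrt{11} \approx 2520.6 i$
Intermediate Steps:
$j{\left(n \right)} = -6 + 7 n$ ($j{\left(n \right)} = 7 n - 6 = -6 + 7 n$)
$- 38 S{\left(-6 \right)} j{\left(-2 \right)} = - 38 \sqrt{-5 - 6} \left(-6 + 7 \left(-2\right)\right) = - 38 \sqrt{-11} \left(-6 - 14\right) = - 38 i \sqrt{11} \left(-20\right) = 760 i \sqrt{11}$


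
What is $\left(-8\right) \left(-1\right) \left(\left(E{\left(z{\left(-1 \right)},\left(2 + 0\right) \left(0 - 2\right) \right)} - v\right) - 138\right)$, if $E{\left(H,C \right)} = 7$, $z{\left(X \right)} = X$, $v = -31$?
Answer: $-800$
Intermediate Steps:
$\left(-8\right) \left(-1\right) \left(\left(E{\left(z{\left(-1 \right)},\left(2 + 0\right) \left(0 - 2\right) \right)} - v\right) - 138\right) = \left(-8\right) \left(-1\right) \left(\left(7 - -31\right) - 138\right) = 8 \left(\left(7 + 31\right) - 138\right) = 8 \left(38 - 138\right) = 8 \left(-100\right) = -800$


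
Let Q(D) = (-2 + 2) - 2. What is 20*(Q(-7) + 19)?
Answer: 340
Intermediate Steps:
Q(D) = -2 (Q(D) = 0 - 2 = -2)
20*(Q(-7) + 19) = 20*(-2 + 19) = 20*17 = 340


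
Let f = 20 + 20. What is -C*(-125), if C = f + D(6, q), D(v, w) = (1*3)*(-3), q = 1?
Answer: 3875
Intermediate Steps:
f = 40
D(v, w) = -9 (D(v, w) = 3*(-3) = -9)
C = 31 (C = 40 - 9 = 31)
-C*(-125) = -1*31*(-125) = -31*(-125) = 3875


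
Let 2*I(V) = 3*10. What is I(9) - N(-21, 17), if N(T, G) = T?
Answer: 36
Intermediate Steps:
I(V) = 15 (I(V) = (3*10)/2 = (½)*30 = 15)
I(9) - N(-21, 17) = 15 - 1*(-21) = 15 + 21 = 36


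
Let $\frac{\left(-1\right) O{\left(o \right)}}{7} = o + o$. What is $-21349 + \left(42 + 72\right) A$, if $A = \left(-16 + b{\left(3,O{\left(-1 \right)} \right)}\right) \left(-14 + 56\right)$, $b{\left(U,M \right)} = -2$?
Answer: $-107533$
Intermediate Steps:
$O{\left(o \right)} = - 14 o$ ($O{\left(o \right)} = - 7 \left(o + o\right) = - 7 \cdot 2 o = - 14 o$)
$A = -756$ ($A = \left(-16 - 2\right) \left(-14 + 56\right) = \left(-18\right) 42 = -756$)
$-21349 + \left(42 + 72\right) A = -21349 + \left(42 + 72\right) \left(-756\right) = -21349 + 114 \left(-756\right) = -21349 - 86184 = -107533$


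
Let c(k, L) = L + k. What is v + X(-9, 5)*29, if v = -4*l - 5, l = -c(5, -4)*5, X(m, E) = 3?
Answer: 102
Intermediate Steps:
l = -5 (l = -(-4 + 5)*5 = -5 ≈ -5.0000)
v = 15 (v = -4*(-5) - 5 = 20 - 5 = 15)
v + X(-9, 5)*29 = 15 + 3*29 = 15 + 87 = 102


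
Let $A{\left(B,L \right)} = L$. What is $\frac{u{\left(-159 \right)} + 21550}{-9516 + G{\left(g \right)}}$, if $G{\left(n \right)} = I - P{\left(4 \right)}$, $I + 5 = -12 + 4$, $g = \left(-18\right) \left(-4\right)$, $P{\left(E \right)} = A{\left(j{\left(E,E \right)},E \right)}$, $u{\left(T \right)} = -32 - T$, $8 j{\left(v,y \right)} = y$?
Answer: $- \frac{21677}{9533} \approx -2.2739$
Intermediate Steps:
$j{\left(v,y \right)} = \frac{y}{8}$
$P{\left(E \right)} = E$
$g = 72$
$I = -13$ ($I = -5 + \left(-12 + 4\right) = -5 - 8 = -13$)
$G{\left(n \right)} = -17$ ($G{\left(n \right)} = -13 - 4 = -17$)
$\frac{u{\left(-159 \right)} + 21550}{-9516 + G{\left(g \right)}} = \frac{\left(-32 - -159\right) + 21550}{-9516 - 17} = \frac{\left(-32 + 159\right) + 21550}{-9533} = \left(127 + 21550\right) \left(- \frac{1}{9533}\right) = 21677 \left(- \frac{1}{9533}\right) = - \frac{21677}{9533}$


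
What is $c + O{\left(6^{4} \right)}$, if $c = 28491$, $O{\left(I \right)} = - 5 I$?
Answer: $22011$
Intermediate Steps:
$c + O{\left(6^{4} \right)} = 28491 - 5 \cdot 6^{4} = 28491 - 6480 = 22011$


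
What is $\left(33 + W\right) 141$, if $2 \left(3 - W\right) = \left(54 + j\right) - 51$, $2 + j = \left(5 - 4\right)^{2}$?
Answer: $4935$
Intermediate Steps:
$j = -1$ ($j = -2 + \left(5 - 4\right)^{2} = -2 + 1^{2} = -2 + 1 = -1$)
$W = 2$ ($W = 3 - \frac{\left(54 - 1\right) - 51}{2} = 3 - \frac{53 - 51}{2} = 3 - 1 = 2$)
$\left(33 + W\right) 141 = \left(33 + 2\right) 141 = 35 \cdot 141 = 4935$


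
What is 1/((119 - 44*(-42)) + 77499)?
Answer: 1/79466 ≈ 1.2584e-5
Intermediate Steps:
1/((119 - 44*(-42)) + 77499) = 1/((119 + 1848) + 77499) = 1/(1967 + 77499) = 1/79466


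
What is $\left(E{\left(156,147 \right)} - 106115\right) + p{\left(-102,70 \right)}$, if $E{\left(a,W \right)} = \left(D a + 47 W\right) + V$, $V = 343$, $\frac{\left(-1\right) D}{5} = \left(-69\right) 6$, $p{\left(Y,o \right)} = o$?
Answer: $224127$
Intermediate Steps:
$D = 2070$ ($D = - 5 \left(\left(-69\right) 6\right) = \left(-5\right) \left(-414\right) = 2070$)
$E{\left(a,W \right)} = 343 + 47 W + 2070 a$ ($E{\left(a,W \right)} = \left(2070 a + 47 W\right) + 343 = \left(47 W + 2070 a\right) + 343 = 343 + 47 W + 2070 a$)
$\left(E{\left(156,147 \right)} - 106115\right) + p{\left(-102,70 \right)} = \left(\left(343 + 47 \cdot 147 + 2070 \cdot 156\right) - 106115\right) + 70 = \left(\left(343 + 6909 + 322920\right) - 106115\right) + 70 = \left(330172 - 106115\right) + 70 = 224057 + 70 = 224127$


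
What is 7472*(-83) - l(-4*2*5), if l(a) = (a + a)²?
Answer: -626576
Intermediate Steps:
l(a) = 4*a² (l(a) = (2*a)² = 4*a²)
7472*(-83) - l(-4*2*5) = 7472*(-83) - 4*(-4*2*5)² = -620176 - 4*(-8*5)² = -620176 - 4*(-40)² = -620176 - 4*1600 = -620176 - 1*6400 = -620176 - 6400 = -626576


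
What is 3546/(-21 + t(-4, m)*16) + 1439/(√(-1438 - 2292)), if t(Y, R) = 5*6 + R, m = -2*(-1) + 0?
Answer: 3546/491 - 1439*I*√3730/3730 ≈ 7.222 - 23.562*I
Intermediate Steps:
m = 2 (m = 2 + 0 = 2)
t(Y, R) = 30 + R
3546/(-21 + t(-4, m)*16) + 1439/(√(-1438 - 2292)) = 3546/(-21 + (30 + 2)*16) + 1439/(√(-1438 - 2292)) = 3546/(-21 + 32*16) + 1439/(√(-3730)) = 3546/(-21 + 512) + 1439/((I*√3730)) = 3546/491 + 1439*(-I*√3730/3730) = 3546*(1/491) - 1439*I*√3730/3730 = 3546/491 - 1439*I*√3730/3730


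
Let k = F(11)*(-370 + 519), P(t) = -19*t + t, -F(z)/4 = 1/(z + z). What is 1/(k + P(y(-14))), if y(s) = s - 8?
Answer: 11/4058 ≈ 0.0027107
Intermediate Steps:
y(s) = -8 + s
F(z) = -2/z (F(z) = -4/(z + z) = -4*1/(2*z) = -2/z)
P(t) = -18*t
k = -298/11 (k = (-2/11)*(-370 + 519) = -2*1/11*149 = -2/11*149 = -298/11 ≈ -27.091)
1/(k + P(y(-14))) = 1/(-298/11 - 18*(-8 - 14)) = 1/(-298/11 - 18*(-22)) = 1/(-298/11 + 396) = 1/(4058/11) = 11/4058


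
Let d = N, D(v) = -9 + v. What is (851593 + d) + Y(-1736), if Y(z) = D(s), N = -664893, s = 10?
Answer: 186701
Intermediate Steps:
Y(z) = 1 (Y(z) = -9 + 10 = 1)
d = -664893
(851593 + d) + Y(-1736) = (851593 - 664893) + 1 = 186700 + 1 = 186701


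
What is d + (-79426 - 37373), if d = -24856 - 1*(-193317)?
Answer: 51662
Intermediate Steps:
d = 168461 (d = -24856 + 193317 = 168461)
d + (-79426 - 37373) = 168461 + (-79426 - 37373) = 168461 - 116799 = 51662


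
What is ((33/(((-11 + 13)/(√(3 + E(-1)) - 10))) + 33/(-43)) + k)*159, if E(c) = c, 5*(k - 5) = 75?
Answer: -996612/43 + 5247*√2/2 ≈ -19467.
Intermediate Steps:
k = 20 (k = 5 + (⅕)*75 = 5 + 15 = 20)
((33/(((-11 + 13)/(√(3 + E(-1)) - 10))) + 33/(-43)) + k)*159 = ((33/(((-11 + 13)/(√(3 - 1) - 10))) + 33/(-43)) + 20)*159 = ((33/((2/(√2 - 10))) + 33*(-1/43)) + 20)*159 = ((33/((2/(-10 + √2))) - 33/43) + 20)*159 = ((33*(-5 + √2/2) - 33/43) + 20)*159 = (((-165 + 33*√2/2) - 33/43) + 20)*159 = ((-7128/43 + 33*√2/2) + 20)*159 = (-6268/43 + 33*√2/2)*159 = -996612/43 + 5247*√2/2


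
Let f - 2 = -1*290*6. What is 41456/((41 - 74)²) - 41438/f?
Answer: 5326205/86031 ≈ 61.910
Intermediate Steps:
f = -1738 (f = 2 - 1*290*6 = 2 - 290*6 = 2 - 1740 = -1738)
41456/((41 - 74)²) - 41438/f = 41456/((41 - 74)²) - 41438/(-1738) = 41456/((-33)²) - 41438*(-1/1738) = 41456/1089 + 20719/869 = 5326205/86031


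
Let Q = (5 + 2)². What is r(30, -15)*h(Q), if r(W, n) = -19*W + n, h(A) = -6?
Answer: 3510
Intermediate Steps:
Q = 49 (Q = 7² = 49)
r(W, n) = n - 19*W
r(30, -15)*h(Q) = (-15 - 19*30)*(-6) = (-15 - 570)*(-6) = -585*(-6) = 3510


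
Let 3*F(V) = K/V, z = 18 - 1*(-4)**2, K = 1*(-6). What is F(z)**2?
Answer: 1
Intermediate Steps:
K = -6
z = 2 (z = 18 - 1*16 = 18 - 16 = 2)
F(V) = -2/V (F(V) = (-6/V)/3 = -2/V)
F(z)**2 = (-2/2)**2 = (-2*1/2)**2 = (-1)**2 = 1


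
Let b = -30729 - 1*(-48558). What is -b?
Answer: -17829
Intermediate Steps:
b = 17829 (b = -30729 + 48558 = 17829)
-b = -1*17829 = -17829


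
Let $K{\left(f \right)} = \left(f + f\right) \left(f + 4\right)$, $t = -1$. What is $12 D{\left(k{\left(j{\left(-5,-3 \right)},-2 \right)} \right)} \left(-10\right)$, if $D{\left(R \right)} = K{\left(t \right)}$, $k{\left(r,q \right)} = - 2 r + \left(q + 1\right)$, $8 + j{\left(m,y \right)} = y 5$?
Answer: $720$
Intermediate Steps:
$K{\left(f \right)} = 2 f \left(4 + f\right)$
$j{\left(m,y \right)} = -8 + 5 y$ ($j{\left(m,y \right)} = -8 + y 5 = -8 + 5 y$)
$k{\left(r,q \right)} = 1 + q - 2 r$ ($k{\left(r,q \right)} = - 2 r + \left(1 + q\right) = 1 + q - 2 r$)
$D{\left(R \right)} = -6$ ($D{\left(R \right)} = 2 \left(-1\right) \left(4 - 1\right) = 2 \left(-1\right) 3 = -6$)
$12 D{\left(k{\left(j{\left(-5,-3 \right)},-2 \right)} \right)} \left(-10\right) = 12 \left(-6\right) \left(-10\right) = \left(-72\right) \left(-10\right) = 720$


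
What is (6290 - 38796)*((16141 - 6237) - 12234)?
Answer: 75738980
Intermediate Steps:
(6290 - 38796)*((16141 - 6237) - 12234) = -32506*(9904 - 12234) = -32506*(-2330) = 75738980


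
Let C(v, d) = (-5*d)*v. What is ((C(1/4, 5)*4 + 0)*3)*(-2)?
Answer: 150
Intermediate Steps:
C(v, d) = -5*d*v
((C(1/4, 5)*4 + 0)*3)*(-2) = ((-5*5/4*4 + 0)*3)*(-2) = ((-5*5*1/4*4 + 0)*3)*(-2) = ((-25/4*4 + 0)*3)*(-2) = ((-25 + 0)*3)*(-2) = -25*3*(-2) = -75*(-2) = 150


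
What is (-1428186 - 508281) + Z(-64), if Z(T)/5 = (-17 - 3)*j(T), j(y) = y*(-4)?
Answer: -1962067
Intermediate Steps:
j(y) = -4*y
Z(T) = 400*T (Z(T) = 5*((-17 - 3)*(-4*T)) = 5*(-(-80)*T) = 5*(80*T) = 400*T)
(-1428186 - 508281) + Z(-64) = (-1428186 - 508281) + 400*(-64) = -1936467 - 25600 = -1962067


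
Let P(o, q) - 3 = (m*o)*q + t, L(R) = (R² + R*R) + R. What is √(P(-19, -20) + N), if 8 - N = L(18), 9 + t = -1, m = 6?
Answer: √1615 ≈ 40.187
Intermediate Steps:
t = -10 (t = -9 - 1 = -10)
L(R) = R + 2*R² (L(R) = (R² + R²) + R = 2*R² + R = R + 2*R²)
P(o, q) = -7 + 6*o*q (P(o, q) = 3 + ((6*o)*q - 10) = 3 + (6*o*q - 10) = 3 + (-10 + 6*o*q) = -7 + 6*o*q)
N = -658 (N = 8 - 18*(1 + 2*18) = 8 - 18*(1 + 36) = 8 - 18*37 = 8 - 1*666 = 8 - 666 = -658)
√(P(-19, -20) + N) = √((-7 + 6*(-19)*(-20)) - 658) = √((-7 + 2280) - 658) = √(2273 - 658) = √1615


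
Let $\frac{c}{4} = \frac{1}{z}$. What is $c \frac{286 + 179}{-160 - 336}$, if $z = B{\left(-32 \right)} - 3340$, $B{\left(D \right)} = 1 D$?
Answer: $\frac{5}{4496} \approx 0.0011121$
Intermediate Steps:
$B{\left(D \right)} = D$
$z = -3372$ ($z = -32 - 3340 = -3372$)
$c = - \frac{1}{843}$ ($c = \frac{4}{-3372} = 4 \left(- \frac{1}{3372}\right) = - \frac{1}{843} \approx -0.0011862$)
$c \frac{286 + 179}{-160 - 336} = - \frac{\left(286 + 179\right) \frac{1}{-160 - 336}}{843} = - \frac{465 \frac{1}{-496}}{843} = - \frac{465 \left(- \frac{1}{496}\right)}{843} = \left(- \frac{1}{843}\right) \left(- \frac{15}{16}\right) = \frac{5}{4496}$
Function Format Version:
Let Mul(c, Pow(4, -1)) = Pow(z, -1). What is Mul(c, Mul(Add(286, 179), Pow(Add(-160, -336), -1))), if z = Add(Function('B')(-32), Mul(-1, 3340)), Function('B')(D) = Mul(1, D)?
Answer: Rational(5, 4496) ≈ 0.0011121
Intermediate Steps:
Function('B')(D) = D
z = -3372 (z = Add(-32, Mul(-1, 3340)) = Add(-32, -3340) = -3372)
c = Rational(-1, 843) (c = Mul(4, Pow(-3372, -1)) = Mul(4, Rational(-1, 3372)) = Rational(-1, 843) ≈ -0.0011862)
Mul(c, Mul(Add(286, 179), Pow(Add(-160, -336), -1))) = Mul(Rational(-1, 843), Mul(Add(286, 179), Pow(Add(-160, -336), -1))) = Mul(Rational(-1, 843), Mul(465, Pow(-496, -1))) = Mul(Rational(-1, 843), Mul(465, Rational(-1, 496))) = Mul(Rational(-1, 843), Rational(-15, 16)) = Rational(5, 4496)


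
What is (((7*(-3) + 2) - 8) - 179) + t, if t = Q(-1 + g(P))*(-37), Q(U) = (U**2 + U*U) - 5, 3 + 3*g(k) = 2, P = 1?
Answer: -1373/9 ≈ -152.56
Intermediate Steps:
g(k) = -1/3 (g(k) = -1 + (1/3)*2 = -1 + 2/3 = -1/3)
Q(U) = -5 + 2*U**2 (Q(U) = (U**2 + U**2) - 5 = 2*U**2 - 5 = -5 + 2*U**2)
t = 481/9 (t = (-5 + 2*(-1 - 1/3)**2)*(-37) = (-5 + 2*(-4/3)**2)*(-37) = (-5 + 2*(16/9))*(-37) = (-5 + 32/9)*(-37) = -13/9*(-37) = 481/9 ≈ 53.444)
(((7*(-3) + 2) - 8) - 179) + t = (((7*(-3) + 2) - 8) - 179) + 481/9 = (((-21 + 2) - 8) - 179) + 481/9 = ((-19 - 8) - 179) + 481/9 = (-27 - 179) + 481/9 = -206 + 481/9 = -1373/9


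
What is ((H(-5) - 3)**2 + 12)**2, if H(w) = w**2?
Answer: 246016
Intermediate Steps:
((H(-5) - 3)**2 + 12)**2 = (((-5)**2 - 3)**2 + 12)**2 = ((25 - 3)**2 + 12)**2 = (22**2 + 12)**2 = (484 + 12)**2 = 496**2 = 246016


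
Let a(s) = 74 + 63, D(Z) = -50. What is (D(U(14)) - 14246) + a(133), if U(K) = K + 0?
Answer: -14159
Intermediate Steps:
U(K) = K
a(s) = 137
(D(U(14)) - 14246) + a(133) = (-50 - 14246) + 137 = -14296 + 137 = -14159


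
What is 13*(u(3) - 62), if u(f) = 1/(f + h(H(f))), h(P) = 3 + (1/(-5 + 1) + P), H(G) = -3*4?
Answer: -20202/25 ≈ -808.08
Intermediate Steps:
H(G) = -12
h(P) = 11/4 + P (h(P) = 3 + (1/(-4) + P) = 3 + (-¼ + P) = 11/4 + P)
u(f) = 1/(-37/4 + f) (u(f) = 1/(f + (11/4 - 12)) = 1/(f - 37/4) = 1/(-37/4 + f))
13*(u(3) - 62) = 13*(4/(-37 + 4*3) - 62) = 13*(4/(-37 + 12) - 62) = 13*(4/(-25) - 62) = 13*(4*(-1/25) - 62) = 13*(-4/25 - 62) = 13*(-1554/25) = -20202/25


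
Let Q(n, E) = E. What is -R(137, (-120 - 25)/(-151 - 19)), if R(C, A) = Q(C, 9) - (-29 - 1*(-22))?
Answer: -16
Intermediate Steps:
R(C, A) = 16 (R(C, A) = 9 - (-29 - 1*(-22)) = 9 - (-29 + 22) = 9 - 1*(-7) = 9 + 7 = 16)
-R(137, (-120 - 25)/(-151 - 19)) = -1*16 = -16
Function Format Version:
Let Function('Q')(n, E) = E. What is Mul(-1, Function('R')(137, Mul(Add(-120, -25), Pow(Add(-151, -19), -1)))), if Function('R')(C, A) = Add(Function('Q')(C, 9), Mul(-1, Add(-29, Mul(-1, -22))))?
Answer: -16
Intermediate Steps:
Function('R')(C, A) = 16 (Function('R')(C, A) = Add(9, Mul(-1, Add(-29, Mul(-1, -22)))) = Add(9, Mul(-1, Add(-29, 22))) = Add(9, Mul(-1, -7)) = Add(9, 7) = 16)
Mul(-1, Function('R')(137, Mul(Add(-120, -25), Pow(Add(-151, -19), -1)))) = Mul(-1, 16) = -16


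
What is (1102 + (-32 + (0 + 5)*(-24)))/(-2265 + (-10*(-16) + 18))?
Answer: -950/2087 ≈ -0.45520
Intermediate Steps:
(1102 + (-32 + (0 + 5)*(-24)))/(-2265 + (-10*(-16) + 18)) = (1102 + (-32 + 5*(-24)))/(-2265 + (160 + 18)) = (1102 + (-32 - 120))/(-2265 + 178) = (1102 - 152)/(-2087) = 950*(-1/2087) = -950/2087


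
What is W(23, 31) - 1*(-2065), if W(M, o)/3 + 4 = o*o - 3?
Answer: 4927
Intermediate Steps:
W(M, o) = -21 + 3*o² (W(M, o) = -12 + 3*(o*o - 3) = -12 + 3*(o² - 3) = -12 + 3*(-3 + o²) = -12 + (-9 + 3*o²) = -21 + 3*o²)
W(23, 31) - 1*(-2065) = (-21 + 3*31²) - 1*(-2065) = (-21 + 3*961) + 2065 = (-21 + 2883) + 2065 = 2862 + 2065 = 4927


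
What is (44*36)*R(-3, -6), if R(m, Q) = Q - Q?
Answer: 0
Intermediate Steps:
R(m, Q) = 0
(44*36)*R(-3, -6) = (44*36)*0 = 1584*0 = 0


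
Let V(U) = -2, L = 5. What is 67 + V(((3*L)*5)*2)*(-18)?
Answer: 103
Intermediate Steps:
67 + V(((3*L)*5)*2)*(-18) = 67 - 2*(-18) = 67 + 36 = 103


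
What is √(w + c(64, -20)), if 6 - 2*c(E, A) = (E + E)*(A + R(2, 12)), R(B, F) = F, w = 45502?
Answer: 3*√5113 ≈ 214.52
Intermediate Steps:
c(E, A) = 3 - E*(12 + A) (c(E, A) = 3 - (E + E)*(A + 12)/2 = 3 - 2*E*(12 + A)/2 = 3 - E*(12 + A))
√(w + c(64, -20)) = √(45502 + (3 - 12*64 - 1*(-20)*64)) = √(45502 + (3 - 768 + 1280)) = √(45502 + 515) = √46017 = 3*√5113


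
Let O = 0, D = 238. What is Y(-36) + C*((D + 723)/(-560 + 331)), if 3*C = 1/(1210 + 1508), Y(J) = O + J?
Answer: -67222537/1867266 ≈ -36.000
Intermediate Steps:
Y(J) = J (Y(J) = 0 + J = J)
C = 1/8154 (C = 1/(3*(1210 + 1508)) = (1/3)/2718 = (1/3)*(1/2718) = 1/8154 ≈ 0.00012264)
Y(-36) + C*((D + 723)/(-560 + 331)) = -36 + ((238 + 723)/(-560 + 331))/8154 = -36 + (961/(-229))/8154 = -36 + (961*(-1/229))/8154 = -36 + (1/8154)*(-961/229) = -36 - 961/1867266 = -67222537/1867266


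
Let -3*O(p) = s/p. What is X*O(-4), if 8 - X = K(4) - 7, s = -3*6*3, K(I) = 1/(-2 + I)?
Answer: -261/4 ≈ -65.250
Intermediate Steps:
s = -54 (s = -18*3 = -54)
O(p) = 18/p (O(p) = -(-18)/p = 18/p)
X = 29/2 (X = 8 - (1/(-2 + 4) - 7) = 8 - (1/2 - 7) = 8 - (½ - 7) = 8 - 1*(-13/2) = 8 + 13/2 = 29/2 ≈ 14.500)
X*O(-4) = 29*(18/(-4))/2 = 29*(18*(-¼))/2 = (29/2)*(-9/2) = -261/4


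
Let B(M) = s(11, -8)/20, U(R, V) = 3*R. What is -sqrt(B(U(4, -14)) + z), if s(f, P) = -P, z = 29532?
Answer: -sqrt(738310)/5 ≈ -171.85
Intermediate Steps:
B(M) = 2/5 (B(M) = -1*(-8)/20 = 8*(1/20) = 2/5)
-sqrt(B(U(4, -14)) + z) = -sqrt(2/5 + 29532) = -sqrt(147662/5) = -sqrt(738310)/5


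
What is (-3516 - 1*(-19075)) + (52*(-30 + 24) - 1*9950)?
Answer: 5297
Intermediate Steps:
(-3516 - 1*(-19075)) + (52*(-30 + 24) - 1*9950) = (-3516 + 19075) + (52*(-6) - 9950) = 15559 + (-312 - 9950) = 15559 - 10262 = 5297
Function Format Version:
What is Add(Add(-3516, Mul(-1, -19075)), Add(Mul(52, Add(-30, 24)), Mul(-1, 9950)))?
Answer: 5297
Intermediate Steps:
Add(Add(-3516, Mul(-1, -19075)), Add(Mul(52, Add(-30, 24)), Mul(-1, 9950))) = Add(Add(-3516, 19075), Add(Mul(52, -6), -9950)) = Add(15559, Add(-312, -9950)) = Add(15559, -10262) = 5297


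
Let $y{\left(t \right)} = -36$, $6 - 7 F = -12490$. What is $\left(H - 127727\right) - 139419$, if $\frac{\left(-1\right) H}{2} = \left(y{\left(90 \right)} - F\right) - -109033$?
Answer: $- \frac{3370988}{7} \approx -4.8157 \cdot 10^{5}$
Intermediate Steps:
$F = \frac{12496}{7}$ ($F = \frac{6}{7} - - \frac{12490}{7} = \frac{6}{7} + \frac{12490}{7} = \frac{12496}{7} \approx 1785.1$)
$H = - \frac{1500966}{7}$ ($H = - 2 \left(\left(-36 - \frac{12496}{7}\right) - -109033\right) = - 2 \left(\left(-36 - \frac{12496}{7}\right) + 109033\right) = - 2 \left(- \frac{12748}{7} + 109033\right) = \left(-2\right) \frac{750483}{7} = - \frac{1500966}{7} \approx -2.1442 \cdot 10^{5}$)
$\left(H - 127727\right) - 139419 = \left(- \frac{1500966}{7} - 127727\right) - 139419 = - \frac{2395055}{7} - 139419 = - \frac{3370988}{7}$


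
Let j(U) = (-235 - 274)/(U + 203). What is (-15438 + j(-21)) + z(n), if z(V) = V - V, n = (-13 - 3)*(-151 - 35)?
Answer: -2810225/182 ≈ -15441.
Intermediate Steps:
n = 2976 (n = -16*(-186) = 2976)
z(V) = 0
j(U) = -509/(203 + U)
(-15438 + j(-21)) + z(n) = (-15438 - 509/(203 - 21)) + 0 = (-15438 - 509/182) + 0 = -2810225/182 + 0 = -2810225/182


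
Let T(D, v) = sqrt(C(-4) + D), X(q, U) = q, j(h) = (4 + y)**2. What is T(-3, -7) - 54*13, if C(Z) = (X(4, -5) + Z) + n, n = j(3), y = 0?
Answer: -702 + sqrt(13) ≈ -698.39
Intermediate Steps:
j(h) = 16 (j(h) = (4 + 0)**2 = 4**2 = 16)
n = 16
C(Z) = 20 + Z (C(Z) = (4 + Z) + 16 = 20 + Z)
T(D, v) = sqrt(16 + D) (T(D, v) = sqrt((20 - 4) + D) = sqrt(16 + D))
T(-3, -7) - 54*13 = sqrt(16 - 3) - 54*13 = sqrt(13) - 702 = -702 + sqrt(13)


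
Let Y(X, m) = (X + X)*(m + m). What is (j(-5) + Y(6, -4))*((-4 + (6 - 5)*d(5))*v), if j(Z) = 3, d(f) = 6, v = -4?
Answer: 744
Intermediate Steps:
Y(X, m) = 4*X*m (Y(X, m) = (2*X)*(2*m) = 4*X*m)
(j(-5) + Y(6, -4))*((-4 + (6 - 5)*d(5))*v) = (3 + 4*6*(-4))*((-4 + (6 - 5)*6)*(-4)) = (3 - 96)*((-4 + 1*6)*(-4)) = -93*(-4 + 6)*(-4) = -186*(-4) = -93*(-8) = 744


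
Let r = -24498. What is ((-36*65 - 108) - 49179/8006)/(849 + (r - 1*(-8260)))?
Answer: 19647867/123204334 ≈ 0.15947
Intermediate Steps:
((-36*65 - 108) - 49179/8006)/(849 + (r - 1*(-8260))) = ((-36*65 - 108) - 49179/8006)/(849 + (-24498 - 1*(-8260))) = ((-2340 - 108) - 49179*1/8006)/(849 + (-24498 + 8260)) = (-2448 - 49179/8006)/(849 - 16238) = -19647867/8006/(-15389) = -19647867/8006*(-1/15389) = 19647867/123204334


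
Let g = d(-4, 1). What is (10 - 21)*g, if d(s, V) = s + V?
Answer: 33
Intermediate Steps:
d(s, V) = V + s
g = -3 (g = 1 - 4 = -3)
(10 - 21)*g = (10 - 21)*(-3) = -11*(-3) = 33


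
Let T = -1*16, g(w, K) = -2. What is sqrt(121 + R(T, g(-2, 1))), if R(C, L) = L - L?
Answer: 11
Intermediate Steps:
T = -16
R(C, L) = 0
sqrt(121 + R(T, g(-2, 1))) = sqrt(121 + 0) = sqrt(121) = 11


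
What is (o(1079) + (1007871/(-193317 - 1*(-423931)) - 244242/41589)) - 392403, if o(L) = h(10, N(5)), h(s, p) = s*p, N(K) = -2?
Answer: -418193957544203/1065667294 ≈ -3.9242e+5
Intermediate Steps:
h(s, p) = p*s
o(L) = -20 (o(L) = -2*10 = -20)
(o(1079) + (1007871/(-193317 - 1*(-423931)) - 244242/41589)) - 392403 = (-20 + (1007871/(-193317 - 1*(-423931)) - 244242/41589)) - 392403 = (-20 + (1007871/(-193317 + 423931) - 244242*1/41589)) - 392403 = (-20 + (1007871/230614 - 27138/4621)) - 392403 = (-20 - 1601030841/1065667294) - 392403 = -22914376721/1065667294 - 392403 = -418193957544203/1065667294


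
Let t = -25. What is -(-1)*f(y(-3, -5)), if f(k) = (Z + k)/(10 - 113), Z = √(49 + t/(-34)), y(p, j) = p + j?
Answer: 8/103 - √57494/3502 ≈ 0.0092007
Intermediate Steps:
y(p, j) = j + p
Z = √57494/34 (Z = √(49 - 25/(-34)) = √(49 - 25*(-1/34)) = √(49 + 25/34) = √(1691/34) = √57494/34 ≈ 7.0523)
f(k) = -k/103 - √57494/3502 (f(k) = (√57494/34 + k)/(10 - 113) = (k + √57494/34)/(-103) = (k + √57494/34)*(-1/103) = -k/103 - √57494/3502)
-(-1)*f(y(-3, -5)) = -(-1)*(-(-5 - 3)/103 - √57494/3502) = -(-1)*(-1/103*(-8) - √57494/3502) = -(-1)*(8/103 - √57494/3502) = -(-8/103 + √57494/3502) = 8/103 - √57494/3502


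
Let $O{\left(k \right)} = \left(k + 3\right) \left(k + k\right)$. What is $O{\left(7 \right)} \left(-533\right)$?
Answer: $-74620$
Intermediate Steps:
$O{\left(k \right)} = 2 k \left(3 + k\right)$ ($O{\left(k \right)} = \left(3 + k\right) 2 k = 2 k \left(3 + k\right)$)
$O{\left(7 \right)} \left(-533\right) = 2 \cdot 7 \left(3 + 7\right) \left(-533\right) = 2 \cdot 7 \cdot 10 \left(-533\right) = 140 \left(-533\right) = -74620$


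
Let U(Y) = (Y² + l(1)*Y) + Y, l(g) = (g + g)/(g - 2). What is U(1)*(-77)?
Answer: 0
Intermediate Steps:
l(g) = 2*g/(-2 + g) (l(g) = (2*g)/(-2 + g) = 2*g/(-2 + g))
U(Y) = Y² - Y (U(Y) = (Y² + (2*1/(-2 + 1))*Y) + Y = (Y² + (2*1/(-1))*Y) + Y = (Y² + (2*1*(-1))*Y) + Y = (Y² - 2*Y) + Y = Y² - Y)
U(1)*(-77) = (1*(-1 + 1))*(-77) = (1*0)*(-77) = 0*(-77) = 0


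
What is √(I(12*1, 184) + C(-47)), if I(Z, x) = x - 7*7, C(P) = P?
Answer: 2*√22 ≈ 9.3808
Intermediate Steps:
I(Z, x) = -49 + x (I(Z, x) = x - 49 = -49 + x)
√(I(12*1, 184) + C(-47)) = √((-49 + 184) - 47) = √(135 - 47) = √88 = 2*√22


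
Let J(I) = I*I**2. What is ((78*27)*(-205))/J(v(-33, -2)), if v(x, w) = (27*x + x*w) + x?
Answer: 615/899756 ≈ 0.00068352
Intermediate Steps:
v(x, w) = 28*x + w*x (v(x, w) = (27*x + w*x) + x = 28*x + w*x)
J(I) = I**3
((78*27)*(-205))/J(v(-33, -2)) = ((78*27)*(-205))/((-33*(28 - 2))**3) = (2106*(-205))/((-33*26)**3) = -431730/((-858)**3) = -431730/(-631628712) = -431730*(-1/631628712) = 615/899756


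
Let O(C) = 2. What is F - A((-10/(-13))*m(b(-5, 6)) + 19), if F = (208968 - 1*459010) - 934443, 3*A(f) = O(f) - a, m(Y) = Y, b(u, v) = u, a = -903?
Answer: -3554360/3 ≈ -1.1848e+6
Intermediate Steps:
A(f) = 905/3 (A(f) = (2 - 1*(-903))/3 = (2 + 903)/3 = (⅓)*905 = 905/3)
F = -1184485 (F = (208968 - 459010) - 934443 = -250042 - 934443 = -1184485)
F - A((-10/(-13))*m(b(-5, 6)) + 19) = -1184485 - 1*905/3 = -1184485 - 905/3 = -3554360/3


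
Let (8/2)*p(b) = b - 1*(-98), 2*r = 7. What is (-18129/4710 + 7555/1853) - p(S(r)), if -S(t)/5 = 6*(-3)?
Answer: -136069199/2909210 ≈ -46.772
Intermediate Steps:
r = 7/2 (r = (½)*7 = 7/2 ≈ 3.5000)
S(t) = 90 (S(t) = -30*(-3) = -5*(-18) = 90)
p(b) = 49/2 + b/4 (p(b) = (b - 1*(-98))/4 = (b + 98)/4 = (98 + b)/4 = 49/2 + b/4)
(-18129/4710 + 7555/1853) - p(S(r)) = (-18129/4710 + 7555/1853) - (49/2 + (¼)*90) = (-18129*1/4710 + 7555*(1/1853)) - (49/2 + 45/2) = (-6043/1570 + 7555/1853) - 1*47 = 663671/2909210 - 47 = -136069199/2909210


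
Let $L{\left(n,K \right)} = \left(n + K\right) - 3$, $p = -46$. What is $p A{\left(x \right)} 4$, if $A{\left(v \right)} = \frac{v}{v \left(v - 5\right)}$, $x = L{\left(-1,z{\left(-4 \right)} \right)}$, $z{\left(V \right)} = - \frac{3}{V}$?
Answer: $\frac{736}{33} \approx 22.303$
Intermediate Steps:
$L{\left(n,K \right)} = -3 + K + n$ ($L{\left(n,K \right)} = \left(K + n\right) - 3 = -3 + K + n$)
$x = - \frac{13}{4}$ ($x = -3 - \frac{3}{-4} - 1 = -3 - - \frac{3}{4} - 1 = -3 + \frac{3}{4} - 1 = - \frac{13}{4} \approx -3.25$)
$A{\left(v \right)} = \frac{1}{-5 + v}$ ($A{\left(v \right)} = \frac{v}{v \left(-5 + v\right)} = v \frac{1}{v \left(-5 + v\right)} = \frac{1}{-5 + v}$)
$p A{\left(x \right)} 4 = - \frac{46}{-5 - \frac{13}{4}} \cdot 4 = - \frac{46}{- \frac{33}{4}} \cdot 4 = \left(-46\right) \left(- \frac{4}{33}\right) 4 = \frac{184}{33} \cdot 4 = \frac{736}{33}$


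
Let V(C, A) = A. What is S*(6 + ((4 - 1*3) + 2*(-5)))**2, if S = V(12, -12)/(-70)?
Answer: 54/35 ≈ 1.5429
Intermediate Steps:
S = 6/35 (S = -12/(-70) = -12*(-1/70) = 6/35 ≈ 0.17143)
S*(6 + ((4 - 1*3) + 2*(-5)))**2 = 6*(6 + ((4 - 1*3) + 2*(-5)))**2/35 = 6*(6 + ((4 - 3) - 10))**2/35 = 6*(6 + (1 - 10))**2/35 = 6*(6 - 9)**2/35 = (6/35)*(-3)**2 = (6/35)*9 = 54/35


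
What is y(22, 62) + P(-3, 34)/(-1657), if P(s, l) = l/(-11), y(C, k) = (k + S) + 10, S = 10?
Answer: 1494648/18227 ≈ 82.002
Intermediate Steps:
y(C, k) = 20 + k (y(C, k) = (k + 10) + 10 = (10 + k) + 10 = 20 + k)
P(s, l) = -l/11 (P(s, l) = l*(-1/11) = -l/11)
y(22, 62) + P(-3, 34)/(-1657) = (20 + 62) - 1/11*34/(-1657) = 82 - 34/11*(-1/1657) = 82 + 34/18227 = 1494648/18227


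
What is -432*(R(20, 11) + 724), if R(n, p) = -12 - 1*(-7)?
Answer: -310608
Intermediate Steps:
R(n, p) = -5 (R(n, p) = -12 + 7 = -5)
-432*(R(20, 11) + 724) = -432*(-5 + 724) = -432*719 = -310608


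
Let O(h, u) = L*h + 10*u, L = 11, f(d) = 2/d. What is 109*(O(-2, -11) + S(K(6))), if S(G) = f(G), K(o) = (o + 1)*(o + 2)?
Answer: -402755/28 ≈ -14384.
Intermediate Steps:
K(o) = (1 + o)*(2 + o)
S(G) = 2/G
O(h, u) = 10*u + 11*h (O(h, u) = 11*h + 10*u = 10*u + 11*h)
109*(O(-2, -11) + S(K(6))) = 109*((10*(-11) + 11*(-2)) + 2/(2 + 6**2 + 3*6)) = 109*((-110 - 22) + 2/(2 + 36 + 18)) = 109*(-132 + 2/56) = 109*(-132 + 2*(1/56)) = 109*(-132 + 1/28) = 109*(-3695/28) = -402755/28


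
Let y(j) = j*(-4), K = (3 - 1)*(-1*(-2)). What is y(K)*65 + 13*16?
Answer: -832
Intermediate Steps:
K = 4 (K = 2*2 = 4)
y(j) = -4*j
y(K)*65 + 13*16 = -4*4*65 + 13*16 = -16*65 + 208 = -1040 + 208 = -832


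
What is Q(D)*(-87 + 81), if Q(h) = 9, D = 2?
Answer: -54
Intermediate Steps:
Q(D)*(-87 + 81) = 9*(-87 + 81) = 9*(-6) = -54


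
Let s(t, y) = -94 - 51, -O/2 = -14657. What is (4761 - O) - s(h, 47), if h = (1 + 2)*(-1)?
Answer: -24408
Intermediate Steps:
O = 29314 (O = -2*(-14657) = 29314)
h = -3 (h = 3*(-1) = -3)
s(t, y) = -145
(4761 - O) - s(h, 47) = (4761 - 1*29314) - 1*(-145) = (4761 - 29314) + 145 = -24553 + 145 = -24408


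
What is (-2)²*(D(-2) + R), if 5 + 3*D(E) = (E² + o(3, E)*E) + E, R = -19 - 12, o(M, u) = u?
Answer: -368/3 ≈ -122.67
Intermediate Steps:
R = -31
D(E) = -5/3 + E/3 + 2*E²/3 (D(E) = -5/3 + ((E² + E*E) + E)/3 = -5/3 + ((E² + E²) + E)/3 = -5/3 + (2*E² + E)/3 = -5/3 + (E + 2*E²)/3 = -5/3 + (E/3 + 2*E²/3) = -5/3 + E/3 + 2*E²/3)
(-2)²*(D(-2) + R) = (-2)²*((-5/3 + (⅓)*(-2) + (⅔)*(-2)²) - 31) = 4*((-5/3 - ⅔ + (⅔)*4) - 31) = 4*((-5/3 - ⅔ + 8/3) - 31) = 4*(⅓ - 31) = 4*(-92/3) = -368/3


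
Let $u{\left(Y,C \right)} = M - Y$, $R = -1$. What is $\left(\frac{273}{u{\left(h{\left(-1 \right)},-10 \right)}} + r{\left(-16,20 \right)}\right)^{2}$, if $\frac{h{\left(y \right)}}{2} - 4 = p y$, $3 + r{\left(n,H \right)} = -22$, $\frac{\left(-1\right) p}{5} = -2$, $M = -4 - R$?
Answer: $\frac{256}{9} \approx 28.444$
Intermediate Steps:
$M = -3$ ($M = -4 - -1 = -4 + 1 = -3$)
$p = 10$ ($p = \left(-5\right) \left(-2\right) = 10$)
$r{\left(n,H \right)} = -25$ ($r{\left(n,H \right)} = -3 - 22 = -25$)
$h{\left(y \right)} = 8 + 20 y$ ($h{\left(y \right)} = 8 + 2 \cdot 10 y = 8 + 20 y$)
$u{\left(Y,C \right)} = -3 - Y$
$\left(\frac{273}{u{\left(h{\left(-1 \right)},-10 \right)}} + r{\left(-16,20 \right)}\right)^{2} = \left(\frac{273}{-3 - \left(8 + 20 \left(-1\right)\right)} - 25\right)^{2} = \left(\frac{273}{-3 - \left(8 - 20\right)} - 25\right)^{2} = \left(\frac{273}{-3 - -12} - 25\right)^{2} = \left(\frac{273}{-3 + 12} - 25\right)^{2} = \left(\frac{273}{9} - 25\right)^{2} = \left(273 \cdot \frac{1}{9} - 25\right)^{2} = \left(\frac{91}{3} - 25\right)^{2} = \left(\frac{16}{3}\right)^{2} = \frac{256}{9}$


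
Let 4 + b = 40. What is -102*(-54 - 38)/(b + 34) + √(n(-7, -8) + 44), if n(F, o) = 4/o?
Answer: 4692/35 + √174/2 ≈ 140.65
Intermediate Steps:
b = 36 (b = -4 + 40 = 36)
-102*(-54 - 38)/(b + 34) + √(n(-7, -8) + 44) = -102*(-54 - 38)/(36 + 34) + √(4/(-8) + 44) = -(-9384)/70 + √(4*(-⅛) + 44) = -(-9384)/70 + √(-½ + 44) = -102*(-46/35) + √(87/2) = 4692/35 + √174/2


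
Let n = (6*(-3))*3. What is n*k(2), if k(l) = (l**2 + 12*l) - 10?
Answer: -972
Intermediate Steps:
n = -54 (n = -18*3 = -54)
k(l) = -10 + l**2 + 12*l
n*k(2) = -54*(-10 + 2**2 + 12*2) = -54*(-10 + 4 + 24) = -54*18 = -972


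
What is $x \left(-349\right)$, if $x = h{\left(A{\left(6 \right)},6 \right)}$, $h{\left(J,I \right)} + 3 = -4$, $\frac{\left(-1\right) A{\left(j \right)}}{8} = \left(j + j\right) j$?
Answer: $2443$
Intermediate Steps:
$A{\left(j \right)} = - 16 j^{2}$ ($A{\left(j \right)} = - 8 \left(j + j\right) j = - 8 \cdot 2 j j = - 8 \cdot 2 j^{2} = - 16 j^{2}$)
$h{\left(J,I \right)} = -7$ ($h{\left(J,I \right)} = -3 - 4 = -7$)
$x = -7$
$x \left(-349\right) = \left(-7\right) \left(-349\right) = 2443$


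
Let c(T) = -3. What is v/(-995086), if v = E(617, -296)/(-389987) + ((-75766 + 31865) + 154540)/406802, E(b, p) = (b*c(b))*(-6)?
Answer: -38629828681/157867897800405364 ≈ -2.4470e-7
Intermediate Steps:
E(b, p) = 18*b (E(b, p) = (b*(-3))*(-6) = -3*b*(-6) = 18*b)
v = 38629828681/158647491574 (v = (18*617)/(-389987) + ((-75766 + 31865) + 154540)/406802 = 11106*(-1/389987) + (-43901 + 154540)*(1/406802) = -11106/389987 + 110639*(1/406802) = -11106/389987 + 110639/406802 = 38629828681/158647491574 ≈ 0.24349)
v/(-995086) = (38629828681/158647491574)/(-995086) = (38629828681/158647491574)*(-1/995086) = -38629828681/157867897800405364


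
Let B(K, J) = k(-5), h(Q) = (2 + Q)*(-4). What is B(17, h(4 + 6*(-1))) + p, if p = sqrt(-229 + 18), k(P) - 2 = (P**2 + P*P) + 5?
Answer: 57 + I*sqrt(211) ≈ 57.0 + 14.526*I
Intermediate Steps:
k(P) = 7 + 2*P**2 (k(P) = 2 + ((P**2 + P*P) + 5) = 2 + ((P**2 + P**2) + 5) = 2 + (2*P**2 + 5) = 2 + (5 + 2*P**2) = 7 + 2*P**2)
h(Q) = -8 - 4*Q
B(K, J) = 57 (B(K, J) = 7 + 2*(-5)**2 = 7 + 2*25 = 7 + 50 = 57)
p = I*sqrt(211) (p = sqrt(-211) = I*sqrt(211) ≈ 14.526*I)
B(17, h(4 + 6*(-1))) + p = 57 + I*sqrt(211)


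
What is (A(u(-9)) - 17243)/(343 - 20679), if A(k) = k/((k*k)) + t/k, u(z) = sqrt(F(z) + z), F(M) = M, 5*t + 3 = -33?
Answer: 17243/20336 - I*sqrt(2)/19680 ≈ 0.84791 - 7.1861e-5*I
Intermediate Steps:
t = -36/5 (t = -3/5 + (1/5)*(-33) = -3/5 - 33/5 = -36/5 ≈ -7.2000)
u(z) = sqrt(2)*sqrt(z) (u(z) = sqrt(z + z) = sqrt(2*z) = sqrt(2)*sqrt(z))
A(k) = -31/(5*k) (A(k) = k/((k*k)) - 36/(5*k) = k/(k**2) - 36/(5*k) = k/k**2 - 36/(5*k) = 1/k - 36/(5*k) = -31/(5*k))
(A(u(-9)) - 17243)/(343 - 20679) = (-31*(-I*sqrt(2)/6)/5 - 17243)/(343 - 20679) = (-31*(-I*sqrt(2)/6)/5 - 17243)/(-20336) = (-31*(-I*sqrt(2)/6)/5 - 17243)*(-1/20336) = (-(-31)*I*sqrt(2)/30 - 17243)*(-1/20336) = (31*I*sqrt(2)/30 - 17243)*(-1/20336) = (-17243 + 31*I*sqrt(2)/30)*(-1/20336) = 17243/20336 - I*sqrt(2)/19680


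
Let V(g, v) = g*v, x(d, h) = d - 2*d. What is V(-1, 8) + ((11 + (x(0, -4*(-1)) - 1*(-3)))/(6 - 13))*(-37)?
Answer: 66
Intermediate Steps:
x(d, h) = -d
V(-1, 8) + ((11 + (x(0, -4*(-1)) - 1*(-3)))/(6 - 13))*(-37) = -1*8 + ((11 + (-1*0 - 1*(-3)))/(6 - 13))*(-37) = -8 + ((11 + (0 + 3))/(-7))*(-37) = -8 + ((11 + 3)*(-⅐))*(-37) = -8 + (14*(-⅐))*(-37) = -8 - 2*(-37) = -8 + 74 = 66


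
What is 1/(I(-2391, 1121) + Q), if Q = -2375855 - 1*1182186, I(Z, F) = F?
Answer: -1/3556920 ≈ -2.8114e-7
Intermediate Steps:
Q = -3558041 (Q = -2375855 - 1182186 = -3558041)
1/(I(-2391, 1121) + Q) = 1/(1121 - 3558041) = 1/(-3556920) = -1/3556920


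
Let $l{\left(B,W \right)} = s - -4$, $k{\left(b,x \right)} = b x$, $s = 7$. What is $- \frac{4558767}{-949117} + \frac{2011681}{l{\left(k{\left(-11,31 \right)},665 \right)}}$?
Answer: $\frac{1909370782114}{10440287} \approx 1.8289 \cdot 10^{5}$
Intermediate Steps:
$l{\left(B,W \right)} = 11$ ($l{\left(B,W \right)} = 7 - -4 = 7 + 4 = 11$)
$- \frac{4558767}{-949117} + \frac{2011681}{l{\left(k{\left(-11,31 \right)},665 \right)}} = - \frac{4558767}{-949117} + \frac{2011681}{11} = \left(-4558767\right) \left(- \frac{1}{949117}\right) + 2011681 \cdot \frac{1}{11} = \frac{4558767}{949117} + \frac{2011681}{11} = \frac{1909370782114}{10440287}$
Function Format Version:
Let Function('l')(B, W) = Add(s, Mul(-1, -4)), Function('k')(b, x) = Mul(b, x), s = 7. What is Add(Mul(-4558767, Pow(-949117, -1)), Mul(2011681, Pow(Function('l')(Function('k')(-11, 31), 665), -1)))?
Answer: Rational(1909370782114, 10440287) ≈ 1.8289e+5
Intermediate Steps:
Function('l')(B, W) = 11 (Function('l')(B, W) = Add(7, Mul(-1, -4)) = Add(7, 4) = 11)
Add(Mul(-4558767, Pow(-949117, -1)), Mul(2011681, Pow(Function('l')(Function('k')(-11, 31), 665), -1))) = Add(Mul(-4558767, Pow(-949117, -1)), Mul(2011681, Pow(11, -1))) = Add(Mul(-4558767, Rational(-1, 949117)), Mul(2011681, Rational(1, 11))) = Add(Rational(4558767, 949117), Rational(2011681, 11)) = Rational(1909370782114, 10440287)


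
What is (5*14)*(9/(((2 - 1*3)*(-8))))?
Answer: 315/4 ≈ 78.750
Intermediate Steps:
(5*14)*(9/(((2 - 1*3)*(-8)))) = 70*(9/(((2 - 3)*(-8)))) = 70*(9/((-1*(-8)))) = 70*(9/8) = 315/4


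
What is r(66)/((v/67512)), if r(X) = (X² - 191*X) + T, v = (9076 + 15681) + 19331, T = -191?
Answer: -23744533/1837 ≈ -12926.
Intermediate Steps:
v = 44088 (v = 24757 + 19331 = 44088)
r(X) = -191 + X² - 191*X (r(X) = (X² - 191*X) - 191 = -191 + X² - 191*X)
r(66)/((v/67512)) = (-191 + 66² - 191*66)/((44088/67512)) = (-191 + 4356 - 12606)/((44088*(1/67512))) = -8441/1837/2813 = -8441*2813/1837 = -23744533/1837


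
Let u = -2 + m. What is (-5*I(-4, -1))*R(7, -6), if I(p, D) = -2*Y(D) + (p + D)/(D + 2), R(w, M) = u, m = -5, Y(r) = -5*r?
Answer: -525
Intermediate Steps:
u = -7 (u = -2 - 5 = -7)
R(w, M) = -7
I(p, D) = 10*D + (D + p)/(2 + D) (I(p, D) = -(-10)*D + (p + D)/(D + 2) = 10*D + (D + p)/(2 + D))
(-5*I(-4, -1))*R(7, -6) = -5*(-4 + 10*(-1)**2 + 21*(-1))/(2 - 1)*(-7) = -5*(-4 + 10*1 - 21)/1*(-7) = -5*(-4 + 10 - 21)*(-7) = -5*(-15)*(-7) = 75*(-7) = -525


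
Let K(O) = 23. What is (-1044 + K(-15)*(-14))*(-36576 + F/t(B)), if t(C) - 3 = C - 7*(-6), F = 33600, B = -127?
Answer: 2071424256/41 ≈ 5.0523e+7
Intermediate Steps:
t(C) = 45 + C (t(C) = 3 + (C - 7*(-6)) = 3 + (C + 42) = 3 + (42 + C) = 45 + C)
(-1044 + K(-15)*(-14))*(-36576 + F/t(B)) = (-1044 + 23*(-14))*(-36576 + 33600/(45 - 127)) = (-1044 - 322)*(-36576 + 33600/(-82)) = -1366*(-36576 + 33600*(-1/82)) = -1366*(-36576 - 16800/41) = -1366*(-1516416/41) = 2071424256/41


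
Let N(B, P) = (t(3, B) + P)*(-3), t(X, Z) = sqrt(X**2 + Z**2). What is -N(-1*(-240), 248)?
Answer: 744 + 9*sqrt(6401) ≈ 1464.1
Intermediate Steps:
N(B, P) = -3*P - 3*sqrt(9 + B**2) (N(B, P) = (sqrt(3**2 + B**2) + P)*(-3) = (sqrt(9 + B**2) + P)*(-3) = (P + sqrt(9 + B**2))*(-3) = -3*P - 3*sqrt(9 + B**2))
-N(-1*(-240), 248) = -(-3*248 - 3*sqrt(9 + (-1*(-240))**2)) = -(-744 - 3*sqrt(9 + 240**2)) = -(-744 - 3*sqrt(9 + 57600)) = -(-744 - 9*sqrt(6401)) = 744 + 9*sqrt(6401)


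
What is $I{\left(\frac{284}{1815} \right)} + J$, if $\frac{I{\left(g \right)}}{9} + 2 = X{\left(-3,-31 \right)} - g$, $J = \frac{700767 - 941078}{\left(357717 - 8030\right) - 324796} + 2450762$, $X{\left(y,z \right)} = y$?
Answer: $\frac{36905315497148}{15059055} \approx 2.4507 \cdot 10^{6}$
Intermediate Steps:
$J = \frac{61001676631}{24891}$ ($J = - \frac{240311}{\left(357717 - 8030\right) - 324796} + 2450762 = - \frac{240311}{349687 - 324796} + 2450762 = - \frac{240311}{24891} + 2450762 = \frac{61001676631}{24891} \approx 2.4508 \cdot 10^{6}$)
$I{\left(g \right)} = -45 - 9 g$ ($I{\left(g \right)} = -18 + 9 \left(-3 - g\right) = -18 - \left(27 + 9 g\right) = -45 - 9 g$)
$I{\left(\frac{284}{1815} \right)} + J = \left(-45 - 9 \cdot \frac{284}{1815}\right) + \frac{61001676631}{24891} = \left(-45 - 9 \cdot 284 \cdot \frac{1}{1815}\right) + \frac{61001676631}{24891} = \left(-45 - \frac{852}{605}\right) + \frac{61001676631}{24891} = - \frac{28077}{605} + \frac{61001676631}{24891} = \frac{36905315497148}{15059055}$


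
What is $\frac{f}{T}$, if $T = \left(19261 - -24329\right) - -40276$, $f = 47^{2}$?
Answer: $\frac{2209}{83866} \approx 0.02634$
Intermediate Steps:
$f = 2209$
$T = 83866$ ($T = \left(19261 + 24329\right) + 40276 = 43590 + 40276 = 83866$)
$\frac{f}{T} = \frac{2209}{83866}$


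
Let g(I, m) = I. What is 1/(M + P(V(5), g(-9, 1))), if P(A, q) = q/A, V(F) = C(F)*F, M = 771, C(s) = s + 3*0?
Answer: 25/19266 ≈ 0.0012976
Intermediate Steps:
C(s) = s (C(s) = s + 0 = s)
V(F) = F**2 (V(F) = F*F = F**2)
1/(M + P(V(5), g(-9, 1))) = 1/(771 - 9/(5**2)) = 1/(771 - 9/25) = 1/(19266/25) = 25/19266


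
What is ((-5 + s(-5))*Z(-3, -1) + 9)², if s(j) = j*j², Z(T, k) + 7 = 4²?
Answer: 1347921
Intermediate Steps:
Z(T, k) = 9 (Z(T, k) = -7 + 4² = -7 + 16 = 9)
s(j) = j³
((-5 + s(-5))*Z(-3, -1) + 9)² = ((-5 + (-5)³)*9 + 9)² = ((-5 - 125)*9 + 9)² = (-130*9 + 9)² = (-1170 + 9)² = (-1161)² = 1347921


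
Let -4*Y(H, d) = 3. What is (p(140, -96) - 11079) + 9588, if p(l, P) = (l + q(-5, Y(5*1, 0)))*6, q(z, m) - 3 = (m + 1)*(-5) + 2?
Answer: -1257/2 ≈ -628.50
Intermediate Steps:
Y(H, d) = -¾ (Y(H, d) = -¼*3 = -¾)
q(z, m) = -5*m (q(z, m) = 3 + ((m + 1)*(-5) + 2) = 3 + ((1 + m)*(-5) + 2) = 3 + ((-5 - 5*m) + 2) = 3 + (-3 - 5*m) = -5*m)
p(l, P) = 45/2 + 6*l (p(l, P) = (l - 5*(-¾))*6 = (l + 15/4)*6 = (15/4 + l)*6 = 45/2 + 6*l)
(p(140, -96) - 11079) + 9588 = ((45/2 + 6*140) - 11079) + 9588 = ((45/2 + 840) - 11079) + 9588 = (1725/2 - 11079) + 9588 = -20433/2 + 9588 = -1257/2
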